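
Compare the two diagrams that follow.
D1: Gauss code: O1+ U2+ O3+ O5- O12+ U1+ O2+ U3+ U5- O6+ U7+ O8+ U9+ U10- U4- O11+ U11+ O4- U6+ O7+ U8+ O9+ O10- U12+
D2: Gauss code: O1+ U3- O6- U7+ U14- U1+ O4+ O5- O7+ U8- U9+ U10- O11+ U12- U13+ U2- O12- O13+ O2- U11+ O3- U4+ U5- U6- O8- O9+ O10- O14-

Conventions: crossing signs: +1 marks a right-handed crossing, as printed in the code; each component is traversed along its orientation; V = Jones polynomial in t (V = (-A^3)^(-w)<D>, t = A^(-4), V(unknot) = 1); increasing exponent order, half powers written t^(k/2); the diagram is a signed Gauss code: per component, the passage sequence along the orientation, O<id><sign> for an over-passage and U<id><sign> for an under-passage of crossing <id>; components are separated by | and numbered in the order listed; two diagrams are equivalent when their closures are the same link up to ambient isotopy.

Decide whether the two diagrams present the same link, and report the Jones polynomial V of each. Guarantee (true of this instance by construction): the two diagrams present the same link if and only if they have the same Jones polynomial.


equivalent: no
D1 (bracket A^-14 - 2A^-10 + A^-6 - 2A^-2 + 2A^2 + A^10; 12 crossings at w = +6): V = t^2 + 2t^4 - 2t^5 + t^6 - 2t^7 + t^8
V(D2) = -t^-4 + t^-3 + t^-1  [14 crossings, <D> = A^-2 + A^6 - A^10, w = -2]
observation: 2 classes among 2 diagrams; unequal V(t) rules out equality


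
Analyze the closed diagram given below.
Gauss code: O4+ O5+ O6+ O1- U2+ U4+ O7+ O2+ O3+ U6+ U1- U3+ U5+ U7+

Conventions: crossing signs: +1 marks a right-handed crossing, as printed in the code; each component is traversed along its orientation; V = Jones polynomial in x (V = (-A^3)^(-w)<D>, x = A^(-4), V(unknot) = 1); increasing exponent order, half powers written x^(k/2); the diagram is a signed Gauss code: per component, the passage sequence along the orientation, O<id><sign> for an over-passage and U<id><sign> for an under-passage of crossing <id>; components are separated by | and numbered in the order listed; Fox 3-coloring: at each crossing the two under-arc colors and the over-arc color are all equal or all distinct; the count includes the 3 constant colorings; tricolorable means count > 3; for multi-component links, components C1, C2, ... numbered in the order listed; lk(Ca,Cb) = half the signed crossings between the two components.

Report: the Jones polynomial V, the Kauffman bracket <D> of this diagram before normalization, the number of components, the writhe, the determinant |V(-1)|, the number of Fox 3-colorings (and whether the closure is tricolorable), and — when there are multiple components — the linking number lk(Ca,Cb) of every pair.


V(x) = x + x^3 - x^4
bracket: A^-1 - A^3 - A^11, w = +5
1 component, writhe +5, over 7 crossings
det 3, colorings 9 of 3^7 — tricolorable
observation: |V(-1)| = 3: so tricolorable, since 3 divides 3


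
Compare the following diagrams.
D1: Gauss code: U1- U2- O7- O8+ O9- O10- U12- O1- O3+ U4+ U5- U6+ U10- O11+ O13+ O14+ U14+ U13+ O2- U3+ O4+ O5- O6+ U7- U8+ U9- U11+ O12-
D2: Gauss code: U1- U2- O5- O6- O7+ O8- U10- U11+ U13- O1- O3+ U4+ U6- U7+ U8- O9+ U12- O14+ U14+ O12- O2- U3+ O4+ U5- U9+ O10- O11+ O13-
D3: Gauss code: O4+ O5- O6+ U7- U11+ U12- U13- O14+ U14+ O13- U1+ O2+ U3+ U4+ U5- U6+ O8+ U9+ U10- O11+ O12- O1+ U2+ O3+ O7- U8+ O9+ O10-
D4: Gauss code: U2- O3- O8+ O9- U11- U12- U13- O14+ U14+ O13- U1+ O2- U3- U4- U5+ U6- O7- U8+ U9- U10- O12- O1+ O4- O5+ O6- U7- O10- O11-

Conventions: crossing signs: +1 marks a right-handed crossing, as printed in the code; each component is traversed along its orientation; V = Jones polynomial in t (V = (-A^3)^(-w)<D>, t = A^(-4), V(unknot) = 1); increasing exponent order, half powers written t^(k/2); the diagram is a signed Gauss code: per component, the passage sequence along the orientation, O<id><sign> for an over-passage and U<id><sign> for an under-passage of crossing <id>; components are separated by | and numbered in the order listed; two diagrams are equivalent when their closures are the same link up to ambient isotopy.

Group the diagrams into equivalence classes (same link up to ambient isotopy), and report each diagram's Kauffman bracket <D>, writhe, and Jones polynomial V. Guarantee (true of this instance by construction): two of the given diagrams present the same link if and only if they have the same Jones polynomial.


grouping into links: {D1, D2} | {D3} | {D4}
V(D1) = -t^-5 + t^-4 - t^-3 + 2t^-2 - t^-1 + 2 - t  (w 0, c 14, <D> = -A^-4 + 2 - A^4 + 2A^8 - A^12 + A^16 - A^20)
V(D2) = -t^-5 + t^-4 - t^-3 + 2t^-2 - t^-1 + 2 - t  [14 crossings, <D> = -A^-10 + 2A^-6 - A^-2 + 2A^2 - A^6 + A^10 - A^14, w = -2]
D3 (bracket -A^-12 + A^-8 - A^-4 + 2 - A^4 + A^8; 14 crossings at w = +4): V = t - t^2 + 2t^3 - t^4 + t^5 - t^6
V(D4) = t^-8 - 2t^-7 + t^-6 - 2t^-5 + 2t^-4 + t^-2  [14 crossings, <D> = A^-10 + 2A^-2 - 2A^2 + A^6 - 2A^10 + A^14, w = -6]
why: 3 classes among 4 diagrams; unequal V(t) rules out equality


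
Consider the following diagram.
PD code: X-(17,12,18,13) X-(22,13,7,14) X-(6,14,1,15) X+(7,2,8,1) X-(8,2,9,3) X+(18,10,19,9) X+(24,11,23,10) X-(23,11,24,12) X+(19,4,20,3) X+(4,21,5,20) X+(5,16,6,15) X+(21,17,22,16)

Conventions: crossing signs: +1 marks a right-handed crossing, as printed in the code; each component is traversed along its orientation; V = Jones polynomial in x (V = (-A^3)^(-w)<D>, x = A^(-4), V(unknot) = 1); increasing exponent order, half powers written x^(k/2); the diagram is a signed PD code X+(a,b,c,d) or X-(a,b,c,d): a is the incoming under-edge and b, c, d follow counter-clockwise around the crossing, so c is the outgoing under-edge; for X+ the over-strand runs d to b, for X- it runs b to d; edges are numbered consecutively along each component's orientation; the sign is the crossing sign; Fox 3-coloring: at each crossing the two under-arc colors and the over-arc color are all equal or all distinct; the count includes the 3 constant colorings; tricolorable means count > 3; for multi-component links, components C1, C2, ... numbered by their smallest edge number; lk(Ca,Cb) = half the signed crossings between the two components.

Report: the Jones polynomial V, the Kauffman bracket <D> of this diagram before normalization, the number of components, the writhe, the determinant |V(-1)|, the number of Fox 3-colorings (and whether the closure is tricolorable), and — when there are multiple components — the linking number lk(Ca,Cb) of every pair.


Jones polynomial: V(x) = 1 + x + x^2 + x^3
<D> = A^-6 + A^-2 + A^2 + A^6; writhe +2
components 3, writhe +2 (12 crossings)
linking number lk(C1,C2) = +1
lk(C1,C3): 0
lk(C2,C3) = 0
3-colorings: 9 of 3^12, det 0 — tricolorable
note: the 3 component pairs carry total linking +1


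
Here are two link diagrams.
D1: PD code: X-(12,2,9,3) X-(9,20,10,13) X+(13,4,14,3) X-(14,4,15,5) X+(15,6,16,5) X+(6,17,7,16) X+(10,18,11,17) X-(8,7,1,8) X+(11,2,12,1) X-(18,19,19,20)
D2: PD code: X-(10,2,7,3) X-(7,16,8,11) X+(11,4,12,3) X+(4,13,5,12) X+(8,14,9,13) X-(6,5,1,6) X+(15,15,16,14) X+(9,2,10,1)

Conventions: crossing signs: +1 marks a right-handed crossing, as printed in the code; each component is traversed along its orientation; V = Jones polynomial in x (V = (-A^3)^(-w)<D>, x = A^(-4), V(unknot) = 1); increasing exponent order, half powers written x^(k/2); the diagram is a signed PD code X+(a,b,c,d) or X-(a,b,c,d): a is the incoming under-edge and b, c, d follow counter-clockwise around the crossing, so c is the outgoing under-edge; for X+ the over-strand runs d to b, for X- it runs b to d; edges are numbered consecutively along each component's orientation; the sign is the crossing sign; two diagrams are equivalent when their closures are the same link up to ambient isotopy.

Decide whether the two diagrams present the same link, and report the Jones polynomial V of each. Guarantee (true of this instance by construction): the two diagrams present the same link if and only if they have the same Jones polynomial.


equivalent: yes
V(D1) = 1 + x + x^2 + x^3  (w 0, c 10, <D> = A^-12 + A^-8 + A^-4 + 1)
V(D2) = 1 + x + x^2 + x^3  (w +2, c 8, <D> = A^-6 + A^-2 + A^2 + A^6)
why: one V(x) for all 2 diagrams — one class (guaranteed)


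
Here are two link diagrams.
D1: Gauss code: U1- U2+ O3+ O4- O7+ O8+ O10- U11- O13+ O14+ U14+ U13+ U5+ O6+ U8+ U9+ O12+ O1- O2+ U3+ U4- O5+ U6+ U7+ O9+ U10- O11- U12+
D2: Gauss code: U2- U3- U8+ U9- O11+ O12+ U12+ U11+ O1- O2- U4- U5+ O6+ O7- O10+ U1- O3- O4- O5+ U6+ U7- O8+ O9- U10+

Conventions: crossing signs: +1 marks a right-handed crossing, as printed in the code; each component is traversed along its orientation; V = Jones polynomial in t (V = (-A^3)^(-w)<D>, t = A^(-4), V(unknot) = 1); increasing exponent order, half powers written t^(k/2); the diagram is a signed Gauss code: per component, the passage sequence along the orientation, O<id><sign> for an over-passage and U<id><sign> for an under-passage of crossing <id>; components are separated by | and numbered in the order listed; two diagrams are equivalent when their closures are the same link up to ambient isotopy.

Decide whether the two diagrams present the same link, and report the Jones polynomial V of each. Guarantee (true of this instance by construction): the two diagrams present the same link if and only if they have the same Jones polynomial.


same link: no
V(D1) = t - t^2 + 2t^3 - t^4 + t^5 - t^6  [14 crossings, <D> = -A^-6 + A^-2 - A^2 + 2A^6 - A^10 + A^14, w = +6]
D2 (bracket 1; 12 crossings at w = 0): V = 1
note: 2 values of V(t) split the 2 diagrams


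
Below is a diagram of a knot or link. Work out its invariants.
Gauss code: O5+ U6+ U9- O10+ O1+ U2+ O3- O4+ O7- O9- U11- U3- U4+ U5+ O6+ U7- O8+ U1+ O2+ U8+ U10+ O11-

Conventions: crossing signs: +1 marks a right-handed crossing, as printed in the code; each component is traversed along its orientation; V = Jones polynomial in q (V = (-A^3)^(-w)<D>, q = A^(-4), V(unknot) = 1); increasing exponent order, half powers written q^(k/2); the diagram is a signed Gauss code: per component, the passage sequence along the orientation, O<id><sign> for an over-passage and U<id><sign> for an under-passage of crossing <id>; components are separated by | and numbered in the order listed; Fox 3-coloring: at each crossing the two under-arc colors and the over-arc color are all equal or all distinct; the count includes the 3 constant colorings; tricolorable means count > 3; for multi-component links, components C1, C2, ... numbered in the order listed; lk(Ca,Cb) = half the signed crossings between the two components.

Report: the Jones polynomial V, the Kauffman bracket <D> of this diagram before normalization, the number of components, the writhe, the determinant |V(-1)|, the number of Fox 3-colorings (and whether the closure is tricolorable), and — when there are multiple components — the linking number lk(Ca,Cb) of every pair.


V(q) = q + q^3 - q^4
bracket: A^-7 - A^-3 - A^5, w = +3
1 component, writhe +3, over 11 crossings
det 3, colorings 9 of 3^11 — tricolorable
observation: w = +3 shifts under R1 moves; the (-A^3)^(-3) factor cancels that in V


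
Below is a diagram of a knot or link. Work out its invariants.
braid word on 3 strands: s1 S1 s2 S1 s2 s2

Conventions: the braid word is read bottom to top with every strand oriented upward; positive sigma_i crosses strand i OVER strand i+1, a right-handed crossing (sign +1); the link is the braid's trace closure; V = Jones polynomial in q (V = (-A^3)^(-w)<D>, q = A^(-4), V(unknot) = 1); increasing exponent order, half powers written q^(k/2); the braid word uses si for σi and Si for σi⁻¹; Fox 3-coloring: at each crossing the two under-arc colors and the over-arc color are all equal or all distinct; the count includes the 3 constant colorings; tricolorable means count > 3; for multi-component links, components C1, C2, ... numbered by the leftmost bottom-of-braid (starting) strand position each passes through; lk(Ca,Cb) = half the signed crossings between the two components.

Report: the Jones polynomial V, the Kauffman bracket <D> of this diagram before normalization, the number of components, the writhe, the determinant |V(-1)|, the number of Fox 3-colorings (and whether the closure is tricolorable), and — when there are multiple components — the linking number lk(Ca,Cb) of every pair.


V(q) = q + q^3 - q^4
bracket: -A^-10 + A^-6 + A^2, w = +2
1 component, writhe +2, over 6 crossings
det 3, colorings 9 of 3^6 — tricolorable
observation: the word shrinks to σ2 σ1⁻¹ σ2 σ2 after cancelling


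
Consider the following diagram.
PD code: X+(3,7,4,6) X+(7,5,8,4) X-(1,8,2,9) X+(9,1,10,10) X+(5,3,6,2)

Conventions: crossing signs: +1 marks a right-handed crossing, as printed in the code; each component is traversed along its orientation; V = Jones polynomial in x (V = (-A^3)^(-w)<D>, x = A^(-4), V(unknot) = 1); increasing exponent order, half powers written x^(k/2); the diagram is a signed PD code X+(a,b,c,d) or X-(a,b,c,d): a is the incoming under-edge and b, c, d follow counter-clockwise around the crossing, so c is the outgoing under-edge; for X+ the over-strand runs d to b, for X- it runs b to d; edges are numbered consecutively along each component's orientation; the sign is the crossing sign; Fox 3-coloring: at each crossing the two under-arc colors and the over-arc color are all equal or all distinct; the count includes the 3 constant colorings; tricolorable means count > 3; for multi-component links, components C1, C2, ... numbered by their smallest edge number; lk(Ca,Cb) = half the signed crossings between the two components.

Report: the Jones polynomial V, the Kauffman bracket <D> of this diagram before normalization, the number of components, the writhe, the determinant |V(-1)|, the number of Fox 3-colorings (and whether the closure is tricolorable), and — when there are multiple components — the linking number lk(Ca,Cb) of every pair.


V = x + x^3 - x^4
<D> = A^-7 - A^-3 - A^5 (w = +3)
1 component over 5 crossings, w = +3
9 Fox colorings among 3^5, |V(-1)| = 3: tricolorable
why: w = +3 (over 5 crossings) is diagram-only; (-A^3)^(-3) removes it from V


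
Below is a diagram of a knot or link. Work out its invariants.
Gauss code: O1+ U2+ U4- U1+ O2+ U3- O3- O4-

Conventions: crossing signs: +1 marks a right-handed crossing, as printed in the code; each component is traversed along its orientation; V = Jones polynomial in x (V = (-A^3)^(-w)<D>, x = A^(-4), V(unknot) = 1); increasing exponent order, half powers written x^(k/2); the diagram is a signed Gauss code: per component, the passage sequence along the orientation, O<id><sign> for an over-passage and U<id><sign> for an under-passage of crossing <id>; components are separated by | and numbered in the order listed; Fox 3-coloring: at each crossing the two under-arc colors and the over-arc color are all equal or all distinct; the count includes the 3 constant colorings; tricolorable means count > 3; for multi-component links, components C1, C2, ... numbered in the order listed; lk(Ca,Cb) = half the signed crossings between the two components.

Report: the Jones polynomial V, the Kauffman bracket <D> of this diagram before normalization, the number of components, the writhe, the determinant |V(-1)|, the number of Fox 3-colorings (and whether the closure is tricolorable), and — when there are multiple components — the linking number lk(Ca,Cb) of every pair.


V(x) = 1
bracket: 1, w = 0
1 component, writhe 0, over 4 crossings
det 1, colorings 3 of 3^4 — not tricolorable
observation: det 1 = |V(-1)|; not divisible by 3, so not tricolorable


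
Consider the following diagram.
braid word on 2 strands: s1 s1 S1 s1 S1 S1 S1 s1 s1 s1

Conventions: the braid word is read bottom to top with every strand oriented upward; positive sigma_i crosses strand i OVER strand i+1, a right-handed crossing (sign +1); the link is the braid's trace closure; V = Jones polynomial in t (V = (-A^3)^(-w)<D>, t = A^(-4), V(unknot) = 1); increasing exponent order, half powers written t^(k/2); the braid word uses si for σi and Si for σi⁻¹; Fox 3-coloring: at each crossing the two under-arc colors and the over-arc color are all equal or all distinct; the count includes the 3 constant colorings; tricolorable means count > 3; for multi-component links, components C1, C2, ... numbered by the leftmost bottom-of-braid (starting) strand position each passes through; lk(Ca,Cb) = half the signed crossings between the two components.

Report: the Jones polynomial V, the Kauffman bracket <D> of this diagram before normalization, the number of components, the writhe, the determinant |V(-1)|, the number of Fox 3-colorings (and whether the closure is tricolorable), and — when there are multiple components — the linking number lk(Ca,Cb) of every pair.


Jones polynomial: V(t) = -t^(1/2) - t^(5/2)
<D> = -A^-4 - A^4; writhe +2
components 2, writhe +2 (10 crossings)
linking number lk(C1,C2) = +1
3-colorings: 3 of 3^10, det 2 — not tricolorable
note: |V(-1)| = 2: so not tricolorable, since 3 does not divide 2


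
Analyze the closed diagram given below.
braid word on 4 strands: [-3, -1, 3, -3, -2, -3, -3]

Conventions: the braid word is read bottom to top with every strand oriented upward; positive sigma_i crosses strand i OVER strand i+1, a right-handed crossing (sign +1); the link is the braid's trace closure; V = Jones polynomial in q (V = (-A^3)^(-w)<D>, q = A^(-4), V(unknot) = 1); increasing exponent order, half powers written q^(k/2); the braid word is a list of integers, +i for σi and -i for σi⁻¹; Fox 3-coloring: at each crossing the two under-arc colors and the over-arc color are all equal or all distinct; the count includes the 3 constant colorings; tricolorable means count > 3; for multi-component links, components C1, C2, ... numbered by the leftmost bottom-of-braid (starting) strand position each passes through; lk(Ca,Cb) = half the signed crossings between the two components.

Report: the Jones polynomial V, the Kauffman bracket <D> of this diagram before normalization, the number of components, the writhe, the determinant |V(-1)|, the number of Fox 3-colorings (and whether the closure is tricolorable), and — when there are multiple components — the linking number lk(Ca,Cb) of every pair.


V = -q^-4 + q^-3 + q^-1
<D> = -A^-11 - A^-3 + A (w = -5)
1 component over 7 crossings, w = -5
9 Fox colorings among 3^7, |V(-1)| = 3: tricolorable
why: the word shrinks to σ3⁻¹ σ1⁻¹ σ2⁻¹ σ3⁻¹ σ3⁻¹ after cancelling


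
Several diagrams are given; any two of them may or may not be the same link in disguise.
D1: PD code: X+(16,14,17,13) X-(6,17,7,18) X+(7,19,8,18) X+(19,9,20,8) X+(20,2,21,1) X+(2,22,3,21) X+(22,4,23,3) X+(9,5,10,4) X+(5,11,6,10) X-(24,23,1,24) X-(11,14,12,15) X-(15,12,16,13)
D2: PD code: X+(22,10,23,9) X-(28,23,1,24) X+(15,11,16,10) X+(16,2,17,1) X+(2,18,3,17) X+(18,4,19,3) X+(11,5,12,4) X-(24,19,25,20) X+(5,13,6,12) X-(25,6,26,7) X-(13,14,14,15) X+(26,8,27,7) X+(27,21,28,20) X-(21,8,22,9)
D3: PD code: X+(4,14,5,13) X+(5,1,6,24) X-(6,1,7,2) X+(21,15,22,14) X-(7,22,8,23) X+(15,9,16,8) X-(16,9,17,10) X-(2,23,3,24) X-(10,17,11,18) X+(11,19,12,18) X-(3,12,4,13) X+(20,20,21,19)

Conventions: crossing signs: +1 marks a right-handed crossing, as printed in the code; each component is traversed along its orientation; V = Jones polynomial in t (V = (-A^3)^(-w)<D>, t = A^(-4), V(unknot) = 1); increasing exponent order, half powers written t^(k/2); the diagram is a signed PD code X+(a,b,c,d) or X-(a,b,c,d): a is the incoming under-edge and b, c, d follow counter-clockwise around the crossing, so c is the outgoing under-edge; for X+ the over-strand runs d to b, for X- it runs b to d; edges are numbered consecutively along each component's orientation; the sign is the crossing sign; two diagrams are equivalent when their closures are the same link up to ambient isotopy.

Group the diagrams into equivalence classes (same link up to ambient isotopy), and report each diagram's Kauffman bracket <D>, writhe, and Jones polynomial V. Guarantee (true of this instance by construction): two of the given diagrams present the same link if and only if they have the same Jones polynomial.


classes: {D1, D2} | {D3}
V(D1) = t^2 + 2t^4 - 2t^5 + t^6 - 2t^7 + t^8  [12 crossings, <D> = A^-20 - 2A^-16 + A^-12 - 2A^-8 + 2A^-4 + A^4, w = +4]
D2 (bracket A^-20 - 2A^-16 + A^-12 - 2A^-8 + 2A^-4 + A^4; 14 crossings at w = +4): V = t^2 + 2t^4 - 2t^5 + t^6 - 2t^7 + t^8
D3 (bracket 1; 12 crossings at w = 0): V = 1
note: comparing 3 Jones polynomials yields 2 groups


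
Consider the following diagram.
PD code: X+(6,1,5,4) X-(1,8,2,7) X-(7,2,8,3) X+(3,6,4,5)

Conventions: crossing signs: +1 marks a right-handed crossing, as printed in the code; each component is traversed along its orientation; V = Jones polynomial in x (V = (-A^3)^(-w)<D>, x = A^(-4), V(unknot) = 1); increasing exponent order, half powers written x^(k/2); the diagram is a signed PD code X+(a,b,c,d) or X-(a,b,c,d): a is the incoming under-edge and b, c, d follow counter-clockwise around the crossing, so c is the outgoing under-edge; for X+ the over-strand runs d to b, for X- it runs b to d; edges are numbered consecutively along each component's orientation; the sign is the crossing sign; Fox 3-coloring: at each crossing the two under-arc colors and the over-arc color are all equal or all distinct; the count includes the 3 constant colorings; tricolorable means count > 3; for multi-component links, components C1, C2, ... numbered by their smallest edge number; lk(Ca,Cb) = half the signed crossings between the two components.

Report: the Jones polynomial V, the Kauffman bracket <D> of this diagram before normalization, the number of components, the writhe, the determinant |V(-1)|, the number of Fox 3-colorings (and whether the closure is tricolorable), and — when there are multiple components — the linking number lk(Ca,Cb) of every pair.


V = x^-2 + 2 + x^2
<D> = A^-8 + 2 + A^8 (w = 0)
3 components over 4 crossings, w = 0
lk(C1,C2): +1
lk(C1,C3) = -1
linking number lk(C2,C3) = 0
3 Fox colorings among 3^4, |V(-1)| = 4: not tricolorable
why: w = 0 (over 4 crossings) is diagram-only; (-A^3)^(0) removes it from V


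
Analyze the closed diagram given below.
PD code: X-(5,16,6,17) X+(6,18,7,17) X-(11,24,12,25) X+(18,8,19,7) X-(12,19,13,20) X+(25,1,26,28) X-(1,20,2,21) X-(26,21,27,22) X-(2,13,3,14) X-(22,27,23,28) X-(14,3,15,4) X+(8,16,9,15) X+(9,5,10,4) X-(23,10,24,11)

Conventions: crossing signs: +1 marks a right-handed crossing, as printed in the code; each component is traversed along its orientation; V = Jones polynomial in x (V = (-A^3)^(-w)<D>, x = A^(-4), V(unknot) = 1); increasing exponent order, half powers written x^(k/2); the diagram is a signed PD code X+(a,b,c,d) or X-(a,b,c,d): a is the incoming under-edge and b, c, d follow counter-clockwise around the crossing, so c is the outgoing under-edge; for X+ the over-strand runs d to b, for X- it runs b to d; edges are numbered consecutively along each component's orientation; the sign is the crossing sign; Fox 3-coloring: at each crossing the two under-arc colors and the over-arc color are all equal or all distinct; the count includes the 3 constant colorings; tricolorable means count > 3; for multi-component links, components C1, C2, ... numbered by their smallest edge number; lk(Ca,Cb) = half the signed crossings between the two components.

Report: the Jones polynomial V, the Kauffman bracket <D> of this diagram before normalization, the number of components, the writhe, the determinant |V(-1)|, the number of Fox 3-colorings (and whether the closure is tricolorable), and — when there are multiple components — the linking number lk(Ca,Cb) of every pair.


V = -x^-6 + x^-5 - x^-4 + 2x^-3 - x^-2 + x^-1
<D> = A^-8 - A^-4 + 2 - A^4 + A^8 - A^12 (w = -4)
1 component over 14 crossings, w = -4
3 Fox colorings among 3^14, |V(-1)| = 7: not tricolorable
why: w = -4 shifts under R1 moves; the (-A^3)^(4) factor cancels that in V


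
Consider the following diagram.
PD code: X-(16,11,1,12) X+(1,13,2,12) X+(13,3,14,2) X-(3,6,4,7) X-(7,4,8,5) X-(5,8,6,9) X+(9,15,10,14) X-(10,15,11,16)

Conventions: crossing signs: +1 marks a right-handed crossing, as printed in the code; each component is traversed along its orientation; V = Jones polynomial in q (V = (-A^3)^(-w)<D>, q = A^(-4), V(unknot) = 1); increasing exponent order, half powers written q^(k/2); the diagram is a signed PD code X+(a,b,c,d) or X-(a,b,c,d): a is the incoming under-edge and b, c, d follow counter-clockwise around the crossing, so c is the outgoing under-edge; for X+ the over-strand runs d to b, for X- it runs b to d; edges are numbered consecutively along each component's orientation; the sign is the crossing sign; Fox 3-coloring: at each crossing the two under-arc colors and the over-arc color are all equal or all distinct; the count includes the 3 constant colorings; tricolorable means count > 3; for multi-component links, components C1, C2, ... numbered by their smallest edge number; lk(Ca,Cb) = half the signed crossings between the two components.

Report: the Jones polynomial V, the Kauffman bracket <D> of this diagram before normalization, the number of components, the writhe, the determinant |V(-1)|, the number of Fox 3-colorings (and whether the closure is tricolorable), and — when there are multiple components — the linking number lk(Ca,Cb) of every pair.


Jones polynomial: V(q) = -q^-4 + q^-3 + q^-1
<D> = A^-2 + A^6 - A^10; writhe -2
components 1, writhe -2 (8 crossings)
3-colorings: 9 of 3^8, det 3 — tricolorable
note: V spans 3 powers of q: at least 3 crossings in any diagram


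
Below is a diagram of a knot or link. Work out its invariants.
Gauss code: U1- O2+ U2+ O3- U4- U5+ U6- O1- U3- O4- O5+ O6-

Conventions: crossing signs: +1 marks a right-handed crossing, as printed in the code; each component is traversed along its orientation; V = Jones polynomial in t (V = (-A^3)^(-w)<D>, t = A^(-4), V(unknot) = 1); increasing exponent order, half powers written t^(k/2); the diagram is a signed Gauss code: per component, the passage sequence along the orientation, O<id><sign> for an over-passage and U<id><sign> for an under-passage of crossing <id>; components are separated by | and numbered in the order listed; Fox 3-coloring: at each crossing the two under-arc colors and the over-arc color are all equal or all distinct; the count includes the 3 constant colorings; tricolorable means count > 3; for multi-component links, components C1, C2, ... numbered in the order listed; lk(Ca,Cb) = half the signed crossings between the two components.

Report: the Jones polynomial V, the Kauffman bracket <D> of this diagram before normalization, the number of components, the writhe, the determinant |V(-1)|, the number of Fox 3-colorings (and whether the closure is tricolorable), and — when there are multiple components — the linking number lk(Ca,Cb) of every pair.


Jones polynomial: V(t) = -t^-4 + t^-3 + t^-1
<D> = A^-2 + A^6 - A^10; writhe -2
components 1, writhe -2 (6 crossings)
3-colorings: 9 of 3^6, det 3 — tricolorable
note: det 3 = |V(-1)|; divisible by 3, so tricolorable


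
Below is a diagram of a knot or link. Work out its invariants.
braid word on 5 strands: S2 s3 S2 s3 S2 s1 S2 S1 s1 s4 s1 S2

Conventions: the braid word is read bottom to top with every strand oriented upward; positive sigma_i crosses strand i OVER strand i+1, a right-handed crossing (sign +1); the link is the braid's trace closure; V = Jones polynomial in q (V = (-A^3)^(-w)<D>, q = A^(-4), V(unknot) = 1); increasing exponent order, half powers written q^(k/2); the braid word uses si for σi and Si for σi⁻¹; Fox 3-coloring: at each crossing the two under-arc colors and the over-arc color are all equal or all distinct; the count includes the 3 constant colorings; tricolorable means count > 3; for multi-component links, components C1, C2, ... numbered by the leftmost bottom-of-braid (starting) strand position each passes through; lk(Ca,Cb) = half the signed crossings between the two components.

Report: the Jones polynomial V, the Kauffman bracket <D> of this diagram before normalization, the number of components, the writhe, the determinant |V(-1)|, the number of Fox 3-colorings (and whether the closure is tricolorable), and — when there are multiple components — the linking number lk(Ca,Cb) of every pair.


V(q) = -q^-6 + 3q^-5 - 4q^-4 + 6q^-3 - 7q^-2 + 6q^-1 - 5 + 4q - 2q^2 + q^3
bracket: A^-12 - 2A^-8 + 4A^-4 - 5 + 6A^4 - 7A^8 + 6A^12 - 4A^16 + 3A^20 - A^24, w = 0
1 component, writhe 0, over 12 crossings
det 39, colorings 9 of 3^12 — tricolorable
observation: V spans 9 powers of q: at least 9 crossings in any diagram


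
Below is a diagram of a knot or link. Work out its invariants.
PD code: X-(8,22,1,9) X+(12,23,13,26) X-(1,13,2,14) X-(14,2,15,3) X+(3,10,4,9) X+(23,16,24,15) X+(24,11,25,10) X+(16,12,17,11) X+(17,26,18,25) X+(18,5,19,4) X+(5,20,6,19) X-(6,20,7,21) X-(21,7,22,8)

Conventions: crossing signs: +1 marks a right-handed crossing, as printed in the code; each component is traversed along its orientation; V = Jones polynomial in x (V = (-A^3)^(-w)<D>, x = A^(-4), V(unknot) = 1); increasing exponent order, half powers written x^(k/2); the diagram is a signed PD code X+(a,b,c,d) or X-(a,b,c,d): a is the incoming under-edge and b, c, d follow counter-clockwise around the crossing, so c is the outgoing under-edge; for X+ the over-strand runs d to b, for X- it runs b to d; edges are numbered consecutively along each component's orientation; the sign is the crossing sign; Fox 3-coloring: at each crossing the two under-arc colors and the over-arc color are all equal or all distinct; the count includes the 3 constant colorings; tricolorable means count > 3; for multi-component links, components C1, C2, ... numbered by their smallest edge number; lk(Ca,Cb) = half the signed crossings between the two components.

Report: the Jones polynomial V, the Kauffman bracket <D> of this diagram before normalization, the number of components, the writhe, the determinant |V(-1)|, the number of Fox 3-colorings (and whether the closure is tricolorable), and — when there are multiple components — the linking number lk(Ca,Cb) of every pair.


Jones polynomial: V(x) = x^-1 + 2x - x^2 + 2x^3 - x^4 + x^5
<D> = -A^-11 + A^-7 - 2A^-3 + A - 2A^5 - A^13; writhe +3
components 3, writhe +3 (13 crossings)
linking number lk(C1,C2) = -1
lk(C1,C3): 0
lk(C2,C3) = +2
3-colorings: 3 of 3^13, det 8 — not tricolorable
note: summing lk over 3 pairs gives +1


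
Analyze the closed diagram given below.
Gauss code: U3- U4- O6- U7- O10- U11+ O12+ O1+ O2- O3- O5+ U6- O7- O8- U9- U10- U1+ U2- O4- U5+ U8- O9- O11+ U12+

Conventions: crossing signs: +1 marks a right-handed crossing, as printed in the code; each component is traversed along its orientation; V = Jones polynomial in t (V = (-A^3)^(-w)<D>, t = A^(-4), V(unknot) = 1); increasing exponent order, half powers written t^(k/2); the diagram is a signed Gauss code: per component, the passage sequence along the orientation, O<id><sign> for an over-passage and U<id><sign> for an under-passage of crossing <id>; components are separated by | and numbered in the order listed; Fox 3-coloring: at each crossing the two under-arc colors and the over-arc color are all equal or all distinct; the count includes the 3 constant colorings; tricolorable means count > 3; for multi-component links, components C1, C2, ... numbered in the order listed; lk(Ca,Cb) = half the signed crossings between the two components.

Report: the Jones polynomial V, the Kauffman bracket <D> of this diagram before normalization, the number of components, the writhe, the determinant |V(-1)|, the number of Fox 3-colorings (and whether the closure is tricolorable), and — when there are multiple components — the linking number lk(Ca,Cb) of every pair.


V = t^-7 - 2t^-6 + 2t^-5 - 3t^-4 + 3t^-3 - 2t^-2 + 2t^-1
<D> = 2A^-8 - 2A^-4 + 3 - 3A^4 + 2A^8 - 2A^12 + A^16 (w = -4)
1 component over 12 crossings, w = -4
9 Fox colorings among 3^12, |V(-1)| = 15: tricolorable
why: V spans 6 powers of t: at least 6 crossings in any diagram


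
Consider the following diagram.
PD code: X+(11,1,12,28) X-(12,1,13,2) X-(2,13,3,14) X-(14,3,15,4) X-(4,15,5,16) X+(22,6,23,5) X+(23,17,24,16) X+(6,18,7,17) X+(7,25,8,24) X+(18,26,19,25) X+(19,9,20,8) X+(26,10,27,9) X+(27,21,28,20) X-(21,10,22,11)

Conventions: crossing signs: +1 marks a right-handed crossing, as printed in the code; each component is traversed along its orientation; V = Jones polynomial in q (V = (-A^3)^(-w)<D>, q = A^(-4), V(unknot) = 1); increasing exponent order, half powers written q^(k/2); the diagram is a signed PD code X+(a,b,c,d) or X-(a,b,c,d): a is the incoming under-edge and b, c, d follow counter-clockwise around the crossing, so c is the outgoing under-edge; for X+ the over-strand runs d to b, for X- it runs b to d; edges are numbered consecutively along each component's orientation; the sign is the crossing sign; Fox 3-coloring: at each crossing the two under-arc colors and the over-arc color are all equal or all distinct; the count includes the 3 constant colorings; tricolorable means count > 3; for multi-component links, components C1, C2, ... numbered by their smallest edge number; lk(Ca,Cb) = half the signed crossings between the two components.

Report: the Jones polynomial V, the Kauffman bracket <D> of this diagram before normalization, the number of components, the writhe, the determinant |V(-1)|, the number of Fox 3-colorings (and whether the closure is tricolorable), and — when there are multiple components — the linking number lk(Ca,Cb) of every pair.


Jones polynomial: V(q) = q - q^2 + 2q^3 - q^4 + q^5 - q^6
<D> = -A^-12 + A^-8 - A^-4 + 2 - A^4 + A^8; writhe +4
components 1, writhe +4 (14 crossings)
3-colorings: 3 of 3^14, det 7 — not tricolorable
note: det 7 = |V(-1)|; not divisible by 3, so not tricolorable


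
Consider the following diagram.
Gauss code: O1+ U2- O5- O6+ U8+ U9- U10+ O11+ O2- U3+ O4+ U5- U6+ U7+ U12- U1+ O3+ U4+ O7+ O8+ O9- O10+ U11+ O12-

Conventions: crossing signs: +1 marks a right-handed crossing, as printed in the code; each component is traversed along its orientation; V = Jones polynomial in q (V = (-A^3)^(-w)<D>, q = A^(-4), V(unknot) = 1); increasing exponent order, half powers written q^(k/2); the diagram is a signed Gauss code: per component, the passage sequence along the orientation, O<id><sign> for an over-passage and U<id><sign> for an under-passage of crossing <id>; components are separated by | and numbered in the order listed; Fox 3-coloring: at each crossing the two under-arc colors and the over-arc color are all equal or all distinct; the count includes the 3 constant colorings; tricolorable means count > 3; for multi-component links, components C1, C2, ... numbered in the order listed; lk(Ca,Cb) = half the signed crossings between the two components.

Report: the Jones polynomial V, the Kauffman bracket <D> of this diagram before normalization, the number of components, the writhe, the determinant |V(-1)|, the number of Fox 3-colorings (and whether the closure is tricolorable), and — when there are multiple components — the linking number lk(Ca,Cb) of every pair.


Jones polynomial: V(q) = q + q^3 - q^4
<D> = -A^-4 + 1 + A^8; writhe +4
components 1, writhe +4 (12 crossings)
3-colorings: 9 of 3^12, det 3 — tricolorable
note: w = +4 (over 12 crossings) is diagram-only; (-A^3)^(-4) removes it from V


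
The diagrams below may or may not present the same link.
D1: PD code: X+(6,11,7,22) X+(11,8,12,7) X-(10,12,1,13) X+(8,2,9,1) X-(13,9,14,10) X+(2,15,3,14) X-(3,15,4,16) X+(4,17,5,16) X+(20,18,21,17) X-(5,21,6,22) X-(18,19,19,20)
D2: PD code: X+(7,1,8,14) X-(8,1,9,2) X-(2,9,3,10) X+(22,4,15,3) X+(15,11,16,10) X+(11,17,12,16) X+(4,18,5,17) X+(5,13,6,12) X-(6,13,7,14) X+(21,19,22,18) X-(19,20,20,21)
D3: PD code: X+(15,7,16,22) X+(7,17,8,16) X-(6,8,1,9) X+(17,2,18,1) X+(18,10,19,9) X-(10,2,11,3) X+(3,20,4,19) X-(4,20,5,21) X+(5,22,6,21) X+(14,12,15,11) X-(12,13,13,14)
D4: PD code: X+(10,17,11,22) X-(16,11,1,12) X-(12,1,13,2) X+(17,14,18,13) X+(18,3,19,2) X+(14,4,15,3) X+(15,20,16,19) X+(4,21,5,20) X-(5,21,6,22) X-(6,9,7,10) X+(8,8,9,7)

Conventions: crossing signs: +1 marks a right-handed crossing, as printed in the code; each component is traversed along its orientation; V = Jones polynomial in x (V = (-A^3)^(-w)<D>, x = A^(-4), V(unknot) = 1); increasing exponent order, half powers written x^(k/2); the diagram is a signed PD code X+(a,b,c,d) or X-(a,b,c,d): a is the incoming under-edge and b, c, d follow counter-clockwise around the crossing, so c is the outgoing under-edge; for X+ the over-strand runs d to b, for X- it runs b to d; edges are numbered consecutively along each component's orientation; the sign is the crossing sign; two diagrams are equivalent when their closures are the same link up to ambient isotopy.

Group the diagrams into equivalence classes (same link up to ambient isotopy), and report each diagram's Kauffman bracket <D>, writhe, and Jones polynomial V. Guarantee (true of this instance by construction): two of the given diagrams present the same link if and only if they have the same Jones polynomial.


equivalence classes: {D1} | {D2, D4} | {D3}
D1 (bracket -A^-11 + 2A^-7 - A^-3 + 2A - A^5 + A^9; 11 crossings at w = +1): V = -x^(-3/2) + x^(-1/2) - 2x^(1/2) + x^(3/2) - 2x^(5/2) + x^(7/2)
D2 (bracket A^-9 + A^-1 - A^3 + A^7; 11 crossings at w = +3): V = -x^(1/2) + x^(3/2) - x^(5/2) - x^(9/2)
V(D3) = -2x^(1/2) + x^(3/2) - 2x^(5/2) + x^(7/2) - x^(9/2) + x^(11/2)  (w +3, c 11, <D> = -A^-13 + A^-9 - A^-5 + 2A^-1 - A^3 + 2A^7)
D4 (bracket A^-9 + A^-1 - A^3 + A^7; 11 crossings at w = +3): V = -x^(1/2) + x^(3/2) - x^(5/2) - x^(9/2)
observation: 3 classes among 4 diagrams; unequal V(x) rules out equality


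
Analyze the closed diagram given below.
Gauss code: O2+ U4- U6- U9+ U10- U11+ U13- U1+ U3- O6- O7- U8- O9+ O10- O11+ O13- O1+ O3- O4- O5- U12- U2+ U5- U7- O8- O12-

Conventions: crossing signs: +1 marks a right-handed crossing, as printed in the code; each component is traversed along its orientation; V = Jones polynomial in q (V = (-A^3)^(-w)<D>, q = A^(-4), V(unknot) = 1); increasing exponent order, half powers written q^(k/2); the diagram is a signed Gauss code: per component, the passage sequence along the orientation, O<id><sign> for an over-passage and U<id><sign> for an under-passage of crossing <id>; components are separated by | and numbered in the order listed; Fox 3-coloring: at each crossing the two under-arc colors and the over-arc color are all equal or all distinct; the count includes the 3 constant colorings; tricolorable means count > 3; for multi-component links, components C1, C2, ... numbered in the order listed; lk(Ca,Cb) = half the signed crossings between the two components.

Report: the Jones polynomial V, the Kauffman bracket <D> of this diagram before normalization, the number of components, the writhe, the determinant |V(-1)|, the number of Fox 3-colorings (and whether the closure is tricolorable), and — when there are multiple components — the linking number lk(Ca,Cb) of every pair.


V = -q^-4 + q^-3 + q^-1
<D> = -A^-11 - A^-3 + A (w = -5)
1 component over 13 crossings, w = -5
9 Fox colorings among 3^13, |V(-1)| = 3: tricolorable
why: |V(-1)| = 3: so tricolorable, since 3 divides 3


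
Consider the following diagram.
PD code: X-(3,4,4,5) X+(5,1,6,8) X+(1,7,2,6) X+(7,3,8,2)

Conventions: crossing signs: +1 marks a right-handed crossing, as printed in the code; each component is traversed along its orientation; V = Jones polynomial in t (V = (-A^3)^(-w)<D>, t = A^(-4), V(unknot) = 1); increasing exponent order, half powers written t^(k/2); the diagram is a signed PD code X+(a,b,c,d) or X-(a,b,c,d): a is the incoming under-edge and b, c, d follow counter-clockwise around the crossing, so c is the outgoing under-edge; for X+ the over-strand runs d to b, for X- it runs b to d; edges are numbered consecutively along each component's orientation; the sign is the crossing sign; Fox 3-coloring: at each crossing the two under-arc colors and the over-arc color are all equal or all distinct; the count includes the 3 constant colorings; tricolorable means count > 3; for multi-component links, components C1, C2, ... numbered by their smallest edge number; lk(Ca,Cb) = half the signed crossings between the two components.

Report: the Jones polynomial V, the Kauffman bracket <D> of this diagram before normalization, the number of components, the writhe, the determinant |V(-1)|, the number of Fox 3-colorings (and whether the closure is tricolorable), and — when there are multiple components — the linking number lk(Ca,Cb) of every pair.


V = t + t^3 - t^4
<D> = -A^-10 + A^-6 + A^2 (w = +2)
1 component over 4 crossings, w = +2
9 Fox colorings among 3^4, |V(-1)| = 3: tricolorable
why: w = +2 shifts under R1 moves; the (-A^3)^(-2) factor cancels that in V
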